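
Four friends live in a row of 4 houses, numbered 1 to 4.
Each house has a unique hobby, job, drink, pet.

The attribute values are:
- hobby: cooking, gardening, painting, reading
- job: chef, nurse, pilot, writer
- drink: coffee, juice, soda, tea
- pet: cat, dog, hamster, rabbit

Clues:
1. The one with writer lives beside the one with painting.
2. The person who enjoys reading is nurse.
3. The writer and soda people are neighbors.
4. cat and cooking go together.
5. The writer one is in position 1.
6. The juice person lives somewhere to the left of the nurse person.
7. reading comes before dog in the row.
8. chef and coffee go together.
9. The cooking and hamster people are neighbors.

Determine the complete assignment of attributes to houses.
Solution:

House | Hobby | Job | Drink | Pet
---------------------------------
  1   | cooking | writer | juice | cat
  2   | painting | pilot | soda | hamster
  3   | reading | nurse | tea | rabbit
  4   | gardening | chef | coffee | dog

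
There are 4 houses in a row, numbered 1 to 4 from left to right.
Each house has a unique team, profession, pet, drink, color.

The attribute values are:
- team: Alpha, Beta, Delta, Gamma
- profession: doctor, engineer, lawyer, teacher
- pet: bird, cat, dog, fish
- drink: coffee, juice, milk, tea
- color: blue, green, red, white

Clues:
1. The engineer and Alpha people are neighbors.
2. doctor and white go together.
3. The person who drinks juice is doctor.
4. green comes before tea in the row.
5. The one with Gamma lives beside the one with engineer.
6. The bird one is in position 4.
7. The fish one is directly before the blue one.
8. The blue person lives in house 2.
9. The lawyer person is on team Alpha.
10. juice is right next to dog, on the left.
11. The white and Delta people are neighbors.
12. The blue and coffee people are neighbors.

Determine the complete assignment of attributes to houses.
Solution:

House | Team | Profession | Pet | Drink | Color
-----------------------------------------------
  1   | Gamma | doctor | fish | juice | white
  2   | Delta | engineer | dog | milk | blue
  3   | Alpha | lawyer | cat | coffee | green
  4   | Beta | teacher | bird | tea | red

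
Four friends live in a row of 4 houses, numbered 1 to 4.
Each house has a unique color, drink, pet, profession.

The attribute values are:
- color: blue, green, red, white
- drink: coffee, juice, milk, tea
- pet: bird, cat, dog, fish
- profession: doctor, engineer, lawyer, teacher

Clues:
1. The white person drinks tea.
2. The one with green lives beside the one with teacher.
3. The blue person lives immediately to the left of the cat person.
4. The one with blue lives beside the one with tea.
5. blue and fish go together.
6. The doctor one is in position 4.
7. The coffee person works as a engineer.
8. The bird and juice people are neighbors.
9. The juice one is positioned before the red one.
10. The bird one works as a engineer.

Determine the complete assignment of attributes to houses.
Solution:

House | Color | Drink | Pet | Profession
----------------------------------------
  1   | green | coffee | bird | engineer
  2   | blue | juice | fish | teacher
  3   | white | tea | cat | lawyer
  4   | red | milk | dog | doctor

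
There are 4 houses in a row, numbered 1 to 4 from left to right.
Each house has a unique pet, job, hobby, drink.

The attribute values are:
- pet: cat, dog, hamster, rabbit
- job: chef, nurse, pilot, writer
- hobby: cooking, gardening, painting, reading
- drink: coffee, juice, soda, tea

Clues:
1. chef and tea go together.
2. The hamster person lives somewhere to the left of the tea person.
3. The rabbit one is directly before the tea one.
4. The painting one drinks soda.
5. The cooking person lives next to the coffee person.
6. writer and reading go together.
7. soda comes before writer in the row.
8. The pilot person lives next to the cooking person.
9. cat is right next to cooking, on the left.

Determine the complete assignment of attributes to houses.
Solution:

House | Pet | Job | Hobby | Drink
---------------------------------
  1   | cat | pilot | painting | soda
  2   | hamster | nurse | cooking | juice
  3   | rabbit | writer | reading | coffee
  4   | dog | chef | gardening | tea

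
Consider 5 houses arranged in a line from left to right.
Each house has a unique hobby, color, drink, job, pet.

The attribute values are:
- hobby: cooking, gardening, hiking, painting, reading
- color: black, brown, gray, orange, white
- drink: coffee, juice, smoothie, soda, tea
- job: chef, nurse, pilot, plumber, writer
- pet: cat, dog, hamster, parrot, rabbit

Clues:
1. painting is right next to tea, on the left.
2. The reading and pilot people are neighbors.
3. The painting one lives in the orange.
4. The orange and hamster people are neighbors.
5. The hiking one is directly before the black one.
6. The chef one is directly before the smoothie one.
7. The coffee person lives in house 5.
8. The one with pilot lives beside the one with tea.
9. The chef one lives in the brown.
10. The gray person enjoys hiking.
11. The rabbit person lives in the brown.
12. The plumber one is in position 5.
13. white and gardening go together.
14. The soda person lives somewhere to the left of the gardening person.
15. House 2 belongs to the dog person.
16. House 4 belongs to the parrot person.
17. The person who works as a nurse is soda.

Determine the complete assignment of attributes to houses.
Solution:

House | Hobby | Color | Drink | Job | Pet
-----------------------------------------
  1   | reading | brown | juice | chef | rabbit
  2   | painting | orange | smoothie | pilot | dog
  3   | hiking | gray | tea | writer | hamster
  4   | cooking | black | soda | nurse | parrot
  5   | gardening | white | coffee | plumber | cat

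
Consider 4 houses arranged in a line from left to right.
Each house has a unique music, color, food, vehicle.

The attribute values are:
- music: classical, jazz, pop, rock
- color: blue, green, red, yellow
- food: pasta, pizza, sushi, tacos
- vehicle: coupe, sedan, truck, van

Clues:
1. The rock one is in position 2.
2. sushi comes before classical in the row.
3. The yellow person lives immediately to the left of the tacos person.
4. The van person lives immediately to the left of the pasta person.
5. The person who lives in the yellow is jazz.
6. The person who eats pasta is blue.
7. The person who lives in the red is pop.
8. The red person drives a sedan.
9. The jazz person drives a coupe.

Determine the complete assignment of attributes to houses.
Solution:

House | Music | Color | Food | Vehicle
--------------------------------------
  1   | jazz | yellow | sushi | coupe
  2   | rock | green | tacos | van
  3   | classical | blue | pasta | truck
  4   | pop | red | pizza | sedan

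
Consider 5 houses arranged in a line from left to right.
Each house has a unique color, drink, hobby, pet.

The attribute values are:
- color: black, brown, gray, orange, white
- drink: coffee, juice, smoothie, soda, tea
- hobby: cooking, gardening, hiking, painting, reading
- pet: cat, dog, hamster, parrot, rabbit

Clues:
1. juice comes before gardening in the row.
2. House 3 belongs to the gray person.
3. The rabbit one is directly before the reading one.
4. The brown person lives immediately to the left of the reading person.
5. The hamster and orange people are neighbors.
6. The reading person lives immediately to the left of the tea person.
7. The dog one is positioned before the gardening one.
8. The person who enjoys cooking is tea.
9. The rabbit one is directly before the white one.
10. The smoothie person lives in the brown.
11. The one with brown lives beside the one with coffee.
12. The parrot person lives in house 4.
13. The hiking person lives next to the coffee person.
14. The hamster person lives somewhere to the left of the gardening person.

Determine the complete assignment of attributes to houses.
Solution:

House | Color | Drink | Hobby | Pet
-----------------------------------
  1   | brown | smoothie | hiking | rabbit
  2   | white | coffee | reading | dog
  3   | gray | tea | cooking | hamster
  4   | orange | juice | painting | parrot
  5   | black | soda | gardening | cat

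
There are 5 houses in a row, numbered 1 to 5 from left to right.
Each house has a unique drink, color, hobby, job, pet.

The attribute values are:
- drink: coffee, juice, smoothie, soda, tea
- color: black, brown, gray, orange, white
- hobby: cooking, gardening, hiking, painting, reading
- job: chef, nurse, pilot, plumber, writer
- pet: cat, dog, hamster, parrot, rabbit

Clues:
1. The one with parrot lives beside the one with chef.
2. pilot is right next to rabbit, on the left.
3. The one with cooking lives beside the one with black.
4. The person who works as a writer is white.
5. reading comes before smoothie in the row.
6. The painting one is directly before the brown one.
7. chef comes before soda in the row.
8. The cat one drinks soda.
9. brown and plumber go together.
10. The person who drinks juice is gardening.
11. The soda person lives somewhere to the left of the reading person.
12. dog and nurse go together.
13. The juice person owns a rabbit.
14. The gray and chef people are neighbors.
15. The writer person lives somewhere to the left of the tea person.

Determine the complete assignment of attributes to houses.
Solution:

House | Drink | Color | Hobby | Job | Pet
-----------------------------------------
  1   | coffee | gray | cooking | pilot | parrot
  2   | juice | black | gardening | chef | rabbit
  3   | soda | white | painting | writer | cat
  4   | tea | brown | reading | plumber | hamster
  5   | smoothie | orange | hiking | nurse | dog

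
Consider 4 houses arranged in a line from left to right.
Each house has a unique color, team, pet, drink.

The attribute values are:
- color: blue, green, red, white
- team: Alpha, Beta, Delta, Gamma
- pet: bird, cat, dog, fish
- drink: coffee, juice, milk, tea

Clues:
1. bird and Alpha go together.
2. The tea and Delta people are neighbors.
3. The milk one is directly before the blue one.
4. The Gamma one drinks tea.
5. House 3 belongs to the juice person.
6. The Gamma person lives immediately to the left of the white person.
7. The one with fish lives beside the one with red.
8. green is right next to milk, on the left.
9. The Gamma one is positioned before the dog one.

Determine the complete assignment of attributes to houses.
Solution:

House | Color | Team | Pet | Drink
----------------------------------
  1   | green | Gamma | cat | tea
  2   | white | Delta | dog | milk
  3   | blue | Beta | fish | juice
  4   | red | Alpha | bird | coffee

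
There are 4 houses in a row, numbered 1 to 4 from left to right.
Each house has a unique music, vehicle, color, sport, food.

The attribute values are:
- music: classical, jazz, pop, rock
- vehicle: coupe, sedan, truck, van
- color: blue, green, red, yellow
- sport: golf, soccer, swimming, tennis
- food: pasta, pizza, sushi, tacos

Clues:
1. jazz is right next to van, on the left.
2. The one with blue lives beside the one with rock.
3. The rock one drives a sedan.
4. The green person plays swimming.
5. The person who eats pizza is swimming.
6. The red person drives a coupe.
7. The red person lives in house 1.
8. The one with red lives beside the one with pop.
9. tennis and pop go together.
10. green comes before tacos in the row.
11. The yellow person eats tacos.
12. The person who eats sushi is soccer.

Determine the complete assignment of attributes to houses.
Solution:

House | Music | Vehicle | Color | Sport | Food
----------------------------------------------
  1   | jazz | coupe | red | soccer | sushi
  2   | pop | van | blue | tennis | pasta
  3   | rock | sedan | green | swimming | pizza
  4   | classical | truck | yellow | golf | tacos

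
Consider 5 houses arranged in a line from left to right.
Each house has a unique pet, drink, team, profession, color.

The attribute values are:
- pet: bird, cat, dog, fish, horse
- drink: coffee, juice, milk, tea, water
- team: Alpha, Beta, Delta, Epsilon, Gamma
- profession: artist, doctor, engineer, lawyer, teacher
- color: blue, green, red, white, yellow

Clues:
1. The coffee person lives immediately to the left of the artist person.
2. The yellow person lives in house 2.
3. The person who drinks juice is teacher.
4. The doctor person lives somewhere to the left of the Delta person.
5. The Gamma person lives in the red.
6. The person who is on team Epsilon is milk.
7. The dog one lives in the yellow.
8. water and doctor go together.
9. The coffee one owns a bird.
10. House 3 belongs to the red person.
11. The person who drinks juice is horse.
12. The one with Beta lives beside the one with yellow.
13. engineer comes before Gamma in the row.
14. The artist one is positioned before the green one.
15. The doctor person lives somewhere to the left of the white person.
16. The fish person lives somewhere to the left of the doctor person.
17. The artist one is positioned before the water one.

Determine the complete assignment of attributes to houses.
Solution:

House | Pet | Drink | Team | Profession | Color
-----------------------------------------------
  1   | bird | coffee | Beta | engineer | blue
  2   | dog | milk | Epsilon | artist | yellow
  3   | fish | tea | Gamma | lawyer | red
  4   | cat | water | Alpha | doctor | green
  5   | horse | juice | Delta | teacher | white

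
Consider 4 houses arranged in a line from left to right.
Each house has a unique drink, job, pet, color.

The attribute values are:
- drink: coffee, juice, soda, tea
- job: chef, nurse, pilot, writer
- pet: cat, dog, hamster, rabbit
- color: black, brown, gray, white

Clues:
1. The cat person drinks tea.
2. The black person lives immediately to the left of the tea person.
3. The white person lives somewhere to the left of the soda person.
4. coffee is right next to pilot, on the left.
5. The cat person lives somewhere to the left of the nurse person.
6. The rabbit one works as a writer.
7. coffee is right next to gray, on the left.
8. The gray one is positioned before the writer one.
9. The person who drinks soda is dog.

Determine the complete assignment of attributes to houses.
Solution:

House | Drink | Job | Pet | Color
---------------------------------
  1   | coffee | chef | hamster | black
  2   | tea | pilot | cat | gray
  3   | juice | writer | rabbit | white
  4   | soda | nurse | dog | brown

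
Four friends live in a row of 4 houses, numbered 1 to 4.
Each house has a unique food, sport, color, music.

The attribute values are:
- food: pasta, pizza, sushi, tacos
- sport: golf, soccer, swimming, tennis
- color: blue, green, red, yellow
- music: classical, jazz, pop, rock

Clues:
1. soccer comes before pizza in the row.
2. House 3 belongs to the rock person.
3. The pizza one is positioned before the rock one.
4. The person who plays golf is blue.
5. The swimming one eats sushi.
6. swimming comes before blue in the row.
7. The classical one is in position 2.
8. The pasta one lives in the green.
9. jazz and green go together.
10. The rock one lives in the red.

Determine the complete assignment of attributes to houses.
Solution:

House | Food | Sport | Color | Music
------------------------------------
  1   | pasta | soccer | green | jazz
  2   | pizza | tennis | yellow | classical
  3   | sushi | swimming | red | rock
  4   | tacos | golf | blue | pop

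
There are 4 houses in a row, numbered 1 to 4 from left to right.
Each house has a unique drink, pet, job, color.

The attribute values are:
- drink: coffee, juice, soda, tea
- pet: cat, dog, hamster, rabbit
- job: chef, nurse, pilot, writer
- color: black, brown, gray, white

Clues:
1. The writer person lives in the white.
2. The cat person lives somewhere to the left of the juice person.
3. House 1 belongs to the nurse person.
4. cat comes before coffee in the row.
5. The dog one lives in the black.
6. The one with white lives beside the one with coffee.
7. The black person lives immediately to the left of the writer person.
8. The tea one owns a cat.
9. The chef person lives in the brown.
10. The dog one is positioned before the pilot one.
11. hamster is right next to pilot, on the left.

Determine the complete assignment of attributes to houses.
Solution:

House | Drink | Pet | Job | Color
---------------------------------
  1   | soda | dog | nurse | black
  2   | tea | cat | writer | white
  3   | coffee | hamster | chef | brown
  4   | juice | rabbit | pilot | gray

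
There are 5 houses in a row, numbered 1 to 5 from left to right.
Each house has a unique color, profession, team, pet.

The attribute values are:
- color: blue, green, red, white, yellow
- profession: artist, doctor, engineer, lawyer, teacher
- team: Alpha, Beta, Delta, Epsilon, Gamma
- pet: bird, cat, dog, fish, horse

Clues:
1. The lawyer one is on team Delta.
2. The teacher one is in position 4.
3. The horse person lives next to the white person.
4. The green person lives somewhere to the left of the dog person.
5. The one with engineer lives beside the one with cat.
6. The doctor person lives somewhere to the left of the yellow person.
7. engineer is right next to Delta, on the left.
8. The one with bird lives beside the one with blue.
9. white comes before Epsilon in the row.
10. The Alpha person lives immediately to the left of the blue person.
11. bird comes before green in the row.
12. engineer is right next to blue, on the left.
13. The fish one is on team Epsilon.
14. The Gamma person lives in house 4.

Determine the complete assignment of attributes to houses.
Solution:

House | Color | Profession | Team | Pet
---------------------------------------
  1   | red | engineer | Alpha | bird
  2   | blue | lawyer | Delta | cat
  3   | green | doctor | Beta | horse
  4   | white | teacher | Gamma | dog
  5   | yellow | artist | Epsilon | fish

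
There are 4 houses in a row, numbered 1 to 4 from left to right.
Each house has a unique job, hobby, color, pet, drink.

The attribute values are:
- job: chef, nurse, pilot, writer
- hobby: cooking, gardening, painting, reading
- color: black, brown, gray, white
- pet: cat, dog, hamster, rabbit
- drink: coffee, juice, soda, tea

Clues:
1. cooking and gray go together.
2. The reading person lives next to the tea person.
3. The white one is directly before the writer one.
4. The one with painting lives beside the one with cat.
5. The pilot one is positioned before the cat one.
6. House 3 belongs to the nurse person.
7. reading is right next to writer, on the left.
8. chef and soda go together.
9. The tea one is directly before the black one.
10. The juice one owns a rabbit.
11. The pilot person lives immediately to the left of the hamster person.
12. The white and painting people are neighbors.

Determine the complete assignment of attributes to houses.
Solution:

House | Job | Hobby | Color | Pet | Drink
-----------------------------------------
  1   | pilot | reading | white | rabbit | juice
  2   | writer | painting | brown | hamster | tea
  3   | nurse | gardening | black | cat | coffee
  4   | chef | cooking | gray | dog | soda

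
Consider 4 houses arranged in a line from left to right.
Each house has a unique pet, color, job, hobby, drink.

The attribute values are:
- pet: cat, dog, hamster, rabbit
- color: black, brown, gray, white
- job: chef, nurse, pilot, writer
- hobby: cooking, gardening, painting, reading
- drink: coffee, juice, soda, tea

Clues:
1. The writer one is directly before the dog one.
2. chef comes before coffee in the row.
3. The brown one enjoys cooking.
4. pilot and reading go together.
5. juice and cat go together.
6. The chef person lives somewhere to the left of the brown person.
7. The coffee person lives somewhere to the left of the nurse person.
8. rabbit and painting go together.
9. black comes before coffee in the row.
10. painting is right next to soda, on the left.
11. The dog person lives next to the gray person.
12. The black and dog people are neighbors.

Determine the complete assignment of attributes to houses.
Solution:

House | Pet | Color | Job | Hobby | Drink
-----------------------------------------
  1   | rabbit | black | writer | painting | tea
  2   | dog | white | chef | gardening | soda
  3   | hamster | gray | pilot | reading | coffee
  4   | cat | brown | nurse | cooking | juice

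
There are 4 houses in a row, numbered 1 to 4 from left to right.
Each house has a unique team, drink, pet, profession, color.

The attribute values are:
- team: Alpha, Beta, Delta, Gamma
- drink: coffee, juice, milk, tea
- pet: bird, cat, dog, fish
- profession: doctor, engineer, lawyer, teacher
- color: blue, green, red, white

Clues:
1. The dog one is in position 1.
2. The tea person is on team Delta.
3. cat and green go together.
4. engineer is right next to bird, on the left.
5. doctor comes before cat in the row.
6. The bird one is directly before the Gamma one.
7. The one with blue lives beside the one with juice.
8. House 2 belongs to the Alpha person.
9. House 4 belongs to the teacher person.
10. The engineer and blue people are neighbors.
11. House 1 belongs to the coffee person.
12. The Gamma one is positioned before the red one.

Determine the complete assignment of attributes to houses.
Solution:

House | Team | Drink | Pet | Profession | Color
-----------------------------------------------
  1   | Beta | coffee | dog | engineer | white
  2   | Alpha | milk | bird | doctor | blue
  3   | Gamma | juice | cat | lawyer | green
  4   | Delta | tea | fish | teacher | red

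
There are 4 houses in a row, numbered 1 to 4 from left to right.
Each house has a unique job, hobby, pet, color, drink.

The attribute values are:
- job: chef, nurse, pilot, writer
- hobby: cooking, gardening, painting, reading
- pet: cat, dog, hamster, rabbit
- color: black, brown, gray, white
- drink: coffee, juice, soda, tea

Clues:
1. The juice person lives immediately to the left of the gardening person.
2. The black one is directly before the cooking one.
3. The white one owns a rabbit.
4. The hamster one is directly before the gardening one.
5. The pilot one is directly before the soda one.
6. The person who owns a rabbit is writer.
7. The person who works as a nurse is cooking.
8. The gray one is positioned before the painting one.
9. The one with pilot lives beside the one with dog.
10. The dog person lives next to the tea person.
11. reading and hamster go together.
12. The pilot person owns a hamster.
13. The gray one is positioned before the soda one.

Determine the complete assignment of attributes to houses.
Solution:

House | Job | Hobby | Pet | Color | Drink
-----------------------------------------
  1   | pilot | reading | hamster | gray | juice
  2   | chef | gardening | dog | black | soda
  3   | nurse | cooking | cat | brown | tea
  4   | writer | painting | rabbit | white | coffee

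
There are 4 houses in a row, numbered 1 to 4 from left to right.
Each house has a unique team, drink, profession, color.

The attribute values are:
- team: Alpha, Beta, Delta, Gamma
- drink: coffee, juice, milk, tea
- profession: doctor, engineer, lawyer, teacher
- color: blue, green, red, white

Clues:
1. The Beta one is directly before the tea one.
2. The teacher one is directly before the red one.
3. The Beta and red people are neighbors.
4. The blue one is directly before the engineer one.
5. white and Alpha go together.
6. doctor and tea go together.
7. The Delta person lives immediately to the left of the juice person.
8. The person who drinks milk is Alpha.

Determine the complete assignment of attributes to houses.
Solution:

House | Team | Drink | Profession | Color
-----------------------------------------
  1   | Beta | coffee | teacher | green
  2   | Delta | tea | doctor | red
  3   | Gamma | juice | lawyer | blue
  4   | Alpha | milk | engineer | white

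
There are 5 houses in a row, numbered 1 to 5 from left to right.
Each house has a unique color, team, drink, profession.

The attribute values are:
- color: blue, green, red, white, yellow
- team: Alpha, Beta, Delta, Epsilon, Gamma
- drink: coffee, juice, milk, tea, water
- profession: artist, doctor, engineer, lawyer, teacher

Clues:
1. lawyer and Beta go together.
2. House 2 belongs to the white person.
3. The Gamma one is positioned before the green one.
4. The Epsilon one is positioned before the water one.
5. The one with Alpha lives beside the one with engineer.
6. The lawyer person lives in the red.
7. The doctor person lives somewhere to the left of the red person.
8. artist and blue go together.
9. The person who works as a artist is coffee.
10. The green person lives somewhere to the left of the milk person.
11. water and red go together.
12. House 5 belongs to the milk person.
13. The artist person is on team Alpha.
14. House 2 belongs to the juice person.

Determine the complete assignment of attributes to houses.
Solution:

House | Color | Team | Drink | Profession
-----------------------------------------
  1   | blue | Alpha | coffee | artist
  2   | white | Gamma | juice | engineer
  3   | green | Epsilon | tea | doctor
  4   | red | Beta | water | lawyer
  5   | yellow | Delta | milk | teacher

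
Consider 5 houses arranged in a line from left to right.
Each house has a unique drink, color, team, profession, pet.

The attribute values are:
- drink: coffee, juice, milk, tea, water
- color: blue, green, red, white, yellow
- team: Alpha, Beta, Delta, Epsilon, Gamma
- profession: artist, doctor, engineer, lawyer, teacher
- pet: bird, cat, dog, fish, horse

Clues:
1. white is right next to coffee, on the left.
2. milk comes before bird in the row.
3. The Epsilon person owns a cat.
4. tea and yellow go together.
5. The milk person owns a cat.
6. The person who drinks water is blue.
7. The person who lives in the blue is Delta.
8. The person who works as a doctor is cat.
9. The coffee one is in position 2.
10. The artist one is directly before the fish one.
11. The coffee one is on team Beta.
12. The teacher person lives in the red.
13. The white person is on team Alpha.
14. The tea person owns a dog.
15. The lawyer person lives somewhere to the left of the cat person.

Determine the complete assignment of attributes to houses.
Solution:

House | Drink | Color | Team | Profession | Pet
-----------------------------------------------
  1   | juice | white | Alpha | artist | horse
  2   | coffee | red | Beta | teacher | fish
  3   | tea | yellow | Gamma | lawyer | dog
  4   | milk | green | Epsilon | doctor | cat
  5   | water | blue | Delta | engineer | bird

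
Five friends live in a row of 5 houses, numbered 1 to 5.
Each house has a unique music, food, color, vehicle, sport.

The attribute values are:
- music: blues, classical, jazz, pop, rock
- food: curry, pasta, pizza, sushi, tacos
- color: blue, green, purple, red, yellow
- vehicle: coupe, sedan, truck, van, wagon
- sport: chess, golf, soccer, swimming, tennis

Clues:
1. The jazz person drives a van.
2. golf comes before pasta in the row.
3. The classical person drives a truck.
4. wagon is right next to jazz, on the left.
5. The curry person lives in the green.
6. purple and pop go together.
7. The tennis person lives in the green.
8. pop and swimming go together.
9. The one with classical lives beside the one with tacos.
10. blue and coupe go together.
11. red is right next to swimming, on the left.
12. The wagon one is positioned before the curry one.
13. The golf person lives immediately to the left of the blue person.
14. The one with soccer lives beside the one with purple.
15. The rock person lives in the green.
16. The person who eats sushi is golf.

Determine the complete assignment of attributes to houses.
Solution:

House | Music | Food | Color | Vehicle | Sport
----------------------------------------------
  1   | classical | pizza | red | truck | soccer
  2   | pop | tacos | purple | wagon | swimming
  3   | jazz | sushi | yellow | van | golf
  4   | blues | pasta | blue | coupe | chess
  5   | rock | curry | green | sedan | tennis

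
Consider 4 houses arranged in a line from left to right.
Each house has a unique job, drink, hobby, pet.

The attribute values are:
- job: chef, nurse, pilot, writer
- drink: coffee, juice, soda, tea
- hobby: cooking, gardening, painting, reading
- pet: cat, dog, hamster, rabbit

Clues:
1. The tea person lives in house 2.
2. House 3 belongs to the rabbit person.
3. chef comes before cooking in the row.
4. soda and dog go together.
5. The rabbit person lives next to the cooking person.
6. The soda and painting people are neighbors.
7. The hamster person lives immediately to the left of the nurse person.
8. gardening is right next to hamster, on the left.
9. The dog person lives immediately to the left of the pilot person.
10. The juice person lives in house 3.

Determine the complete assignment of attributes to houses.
Solution:

House | Job | Drink | Hobby | Pet
---------------------------------
  1   | chef | soda | gardening | dog
  2   | pilot | tea | painting | hamster
  3   | nurse | juice | reading | rabbit
  4   | writer | coffee | cooking | cat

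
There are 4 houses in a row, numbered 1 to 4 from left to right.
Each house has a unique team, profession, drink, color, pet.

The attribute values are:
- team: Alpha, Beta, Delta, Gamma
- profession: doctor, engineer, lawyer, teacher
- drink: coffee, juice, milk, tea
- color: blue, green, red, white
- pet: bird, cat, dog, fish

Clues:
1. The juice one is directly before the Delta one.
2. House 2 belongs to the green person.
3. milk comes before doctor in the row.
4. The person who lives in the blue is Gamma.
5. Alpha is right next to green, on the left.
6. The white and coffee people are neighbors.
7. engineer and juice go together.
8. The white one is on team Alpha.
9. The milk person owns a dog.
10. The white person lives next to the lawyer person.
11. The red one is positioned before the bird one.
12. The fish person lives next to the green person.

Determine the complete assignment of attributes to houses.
Solution:

House | Team | Profession | Drink | Color | Pet
-----------------------------------------------
  1   | Alpha | engineer | juice | white | fish
  2   | Delta | lawyer | coffee | green | cat
  3   | Beta | teacher | milk | red | dog
  4   | Gamma | doctor | tea | blue | bird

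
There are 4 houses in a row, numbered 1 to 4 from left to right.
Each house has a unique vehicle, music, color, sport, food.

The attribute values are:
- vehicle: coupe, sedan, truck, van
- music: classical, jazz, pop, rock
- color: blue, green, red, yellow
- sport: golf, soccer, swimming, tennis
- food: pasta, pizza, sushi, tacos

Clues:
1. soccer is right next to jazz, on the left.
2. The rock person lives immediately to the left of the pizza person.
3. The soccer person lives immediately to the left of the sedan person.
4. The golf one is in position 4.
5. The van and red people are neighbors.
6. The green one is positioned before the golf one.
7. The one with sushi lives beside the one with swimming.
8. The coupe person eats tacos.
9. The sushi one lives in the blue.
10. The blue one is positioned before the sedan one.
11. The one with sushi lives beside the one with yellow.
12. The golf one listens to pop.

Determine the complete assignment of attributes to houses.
Solution:

House | Vehicle | Music | Color | Sport | Food
----------------------------------------------
  1   | truck | rock | blue | soccer | sushi
  2   | sedan | jazz | yellow | swimming | pizza
  3   | van | classical | green | tennis | pasta
  4   | coupe | pop | red | golf | tacos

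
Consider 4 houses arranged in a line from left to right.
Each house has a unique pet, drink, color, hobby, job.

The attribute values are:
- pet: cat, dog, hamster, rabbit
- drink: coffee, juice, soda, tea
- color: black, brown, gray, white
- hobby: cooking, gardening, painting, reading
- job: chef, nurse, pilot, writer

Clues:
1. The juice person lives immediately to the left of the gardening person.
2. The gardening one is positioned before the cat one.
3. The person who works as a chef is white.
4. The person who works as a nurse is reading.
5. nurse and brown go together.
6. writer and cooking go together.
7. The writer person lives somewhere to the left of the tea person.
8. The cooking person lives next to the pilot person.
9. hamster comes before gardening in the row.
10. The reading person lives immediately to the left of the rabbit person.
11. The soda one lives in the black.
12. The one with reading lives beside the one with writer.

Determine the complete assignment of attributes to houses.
Solution:

House | Pet | Drink | Color | Hobby | Job
-----------------------------------------
  1   | hamster | coffee | brown | reading | nurse
  2   | rabbit | juice | gray | cooking | writer
  3   | dog | soda | black | gardening | pilot
  4   | cat | tea | white | painting | chef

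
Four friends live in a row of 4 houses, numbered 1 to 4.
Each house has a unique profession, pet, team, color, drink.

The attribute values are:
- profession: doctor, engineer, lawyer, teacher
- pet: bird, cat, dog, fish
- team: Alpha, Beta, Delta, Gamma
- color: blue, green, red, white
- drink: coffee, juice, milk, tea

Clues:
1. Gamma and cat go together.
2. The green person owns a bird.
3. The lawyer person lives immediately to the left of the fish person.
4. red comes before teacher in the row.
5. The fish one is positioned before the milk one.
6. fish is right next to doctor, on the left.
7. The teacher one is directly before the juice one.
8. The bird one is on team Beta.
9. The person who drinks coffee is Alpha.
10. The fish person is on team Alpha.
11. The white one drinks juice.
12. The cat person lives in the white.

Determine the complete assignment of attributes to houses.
Solution:

House | Profession | Pet | Team | Color | Drink
-----------------------------------------------
  1   | lawyer | dog | Delta | red | tea
  2   | teacher | fish | Alpha | blue | coffee
  3   | doctor | cat | Gamma | white | juice
  4   | engineer | bird | Beta | green | milk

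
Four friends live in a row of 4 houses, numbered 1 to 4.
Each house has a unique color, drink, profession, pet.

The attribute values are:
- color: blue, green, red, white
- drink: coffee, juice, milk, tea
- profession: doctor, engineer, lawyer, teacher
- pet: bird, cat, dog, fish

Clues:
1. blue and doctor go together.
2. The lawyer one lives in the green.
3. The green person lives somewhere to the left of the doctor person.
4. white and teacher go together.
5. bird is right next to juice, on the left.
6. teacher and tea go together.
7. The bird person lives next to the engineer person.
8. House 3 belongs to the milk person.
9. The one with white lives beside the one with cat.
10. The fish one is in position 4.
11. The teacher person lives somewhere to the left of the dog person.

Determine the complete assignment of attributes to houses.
Solution:

House | Color | Drink | Profession | Pet
----------------------------------------
  1   | white | tea | teacher | bird
  2   | red | juice | engineer | cat
  3   | green | milk | lawyer | dog
  4   | blue | coffee | doctor | fish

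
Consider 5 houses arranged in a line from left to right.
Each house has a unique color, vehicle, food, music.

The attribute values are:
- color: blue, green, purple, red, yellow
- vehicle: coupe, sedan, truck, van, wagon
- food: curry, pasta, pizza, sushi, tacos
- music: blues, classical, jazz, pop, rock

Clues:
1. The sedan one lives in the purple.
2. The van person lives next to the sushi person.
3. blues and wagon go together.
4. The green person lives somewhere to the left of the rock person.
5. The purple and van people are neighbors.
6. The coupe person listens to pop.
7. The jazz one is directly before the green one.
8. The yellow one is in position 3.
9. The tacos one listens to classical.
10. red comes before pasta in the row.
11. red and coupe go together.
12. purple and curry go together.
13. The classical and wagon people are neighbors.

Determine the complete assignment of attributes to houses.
Solution:

House | Color | Vehicle | Food | Music
--------------------------------------
  1   | purple | sedan | curry | jazz
  2   | green | van | tacos | classical
  3   | yellow | wagon | sushi | blues
  4   | red | coupe | pizza | pop
  5   | blue | truck | pasta | rock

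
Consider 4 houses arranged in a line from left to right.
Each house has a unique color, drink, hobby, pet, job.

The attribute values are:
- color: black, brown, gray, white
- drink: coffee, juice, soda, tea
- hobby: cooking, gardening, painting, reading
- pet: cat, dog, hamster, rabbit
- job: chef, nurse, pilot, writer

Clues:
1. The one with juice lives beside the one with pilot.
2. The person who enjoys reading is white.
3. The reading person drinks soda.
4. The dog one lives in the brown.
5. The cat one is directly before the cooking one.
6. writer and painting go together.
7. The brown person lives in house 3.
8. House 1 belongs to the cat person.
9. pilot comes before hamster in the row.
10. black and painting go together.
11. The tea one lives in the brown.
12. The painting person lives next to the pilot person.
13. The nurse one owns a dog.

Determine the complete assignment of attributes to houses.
Solution:

House | Color | Drink | Hobby | Pet | Job
-----------------------------------------
  1   | black | juice | painting | cat | writer
  2   | gray | coffee | cooking | rabbit | pilot
  3   | brown | tea | gardening | dog | nurse
  4   | white | soda | reading | hamster | chef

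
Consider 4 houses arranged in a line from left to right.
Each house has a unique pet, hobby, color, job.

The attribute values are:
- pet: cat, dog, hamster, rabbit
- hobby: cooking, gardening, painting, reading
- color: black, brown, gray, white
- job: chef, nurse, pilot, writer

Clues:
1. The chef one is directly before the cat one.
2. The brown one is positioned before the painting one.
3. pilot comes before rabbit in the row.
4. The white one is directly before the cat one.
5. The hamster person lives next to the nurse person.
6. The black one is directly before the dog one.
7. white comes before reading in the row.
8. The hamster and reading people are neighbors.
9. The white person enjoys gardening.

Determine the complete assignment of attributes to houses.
Solution:

House | Pet | Hobby | Color | Job
---------------------------------
  1   | hamster | gardening | white | chef
  2   | cat | reading | black | nurse
  3   | dog | cooking | brown | pilot
  4   | rabbit | painting | gray | writer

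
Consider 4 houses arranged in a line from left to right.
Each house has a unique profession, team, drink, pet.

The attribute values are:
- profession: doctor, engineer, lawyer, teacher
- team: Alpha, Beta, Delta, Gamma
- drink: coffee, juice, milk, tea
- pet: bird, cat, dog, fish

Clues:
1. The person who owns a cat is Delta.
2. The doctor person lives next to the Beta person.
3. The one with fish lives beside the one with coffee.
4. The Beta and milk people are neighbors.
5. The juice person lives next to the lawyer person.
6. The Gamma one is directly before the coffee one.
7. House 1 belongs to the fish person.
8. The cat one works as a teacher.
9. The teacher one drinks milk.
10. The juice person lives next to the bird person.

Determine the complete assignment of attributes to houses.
Solution:

House | Profession | Team | Drink | Pet
---------------------------------------
  1   | doctor | Gamma | juice | fish
  2   | lawyer | Beta | coffee | bird
  3   | teacher | Delta | milk | cat
  4   | engineer | Alpha | tea | dog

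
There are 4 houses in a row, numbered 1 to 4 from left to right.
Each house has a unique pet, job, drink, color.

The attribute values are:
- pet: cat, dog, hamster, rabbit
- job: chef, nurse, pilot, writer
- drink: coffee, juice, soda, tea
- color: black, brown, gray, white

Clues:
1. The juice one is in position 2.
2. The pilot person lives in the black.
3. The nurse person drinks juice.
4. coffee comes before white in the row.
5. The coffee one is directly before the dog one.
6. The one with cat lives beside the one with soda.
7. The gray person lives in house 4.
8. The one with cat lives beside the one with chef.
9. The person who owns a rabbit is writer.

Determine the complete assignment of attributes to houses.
Solution:

House | Pet | Job | Drink | Color
---------------------------------
  1   | rabbit | writer | coffee | brown
  2   | dog | nurse | juice | white
  3   | cat | pilot | tea | black
  4   | hamster | chef | soda | gray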